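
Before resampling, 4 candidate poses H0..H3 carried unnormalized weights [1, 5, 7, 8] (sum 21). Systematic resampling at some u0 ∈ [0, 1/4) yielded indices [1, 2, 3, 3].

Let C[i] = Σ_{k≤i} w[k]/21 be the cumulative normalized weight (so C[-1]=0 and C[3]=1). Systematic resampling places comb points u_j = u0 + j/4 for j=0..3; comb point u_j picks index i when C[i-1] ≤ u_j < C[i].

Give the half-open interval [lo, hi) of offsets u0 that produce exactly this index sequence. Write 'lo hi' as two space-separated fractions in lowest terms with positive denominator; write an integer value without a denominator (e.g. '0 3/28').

C = [1/21, 2/7, 13/21, 1]
j=0 picked index 1: u0 ∈ [1/21, 2/7)
j=1 picked index 2: u0 ∈ [1/28, 31/84)
j=2 picked index 3: u0 ∈ [5/42, 1/2)
j=3 picked index 3: u0 ∈ [-11/84, 1/4)
intersection: [5/42, 1/4)

5/42 1/4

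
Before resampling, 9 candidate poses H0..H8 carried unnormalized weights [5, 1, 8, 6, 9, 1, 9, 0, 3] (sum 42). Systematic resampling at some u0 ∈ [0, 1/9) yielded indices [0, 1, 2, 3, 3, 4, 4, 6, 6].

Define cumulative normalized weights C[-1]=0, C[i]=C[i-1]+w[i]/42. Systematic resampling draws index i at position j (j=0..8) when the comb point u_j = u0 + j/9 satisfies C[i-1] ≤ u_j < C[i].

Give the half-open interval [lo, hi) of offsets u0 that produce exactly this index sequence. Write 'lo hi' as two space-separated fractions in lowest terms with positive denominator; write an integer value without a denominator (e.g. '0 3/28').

C = [5/42, 1/7, 1/3, 10/21, 29/42, 5/7, 13/14, 13/14, 1]
j=0 picked index 0: u0 ∈ [0, 5/42)
j=1 picked index 1: u0 ∈ [1/126, 2/63)
j=2 picked index 2: u0 ∈ [-5/63, 1/9)
j=3 picked index 3: u0 ∈ [0, 1/7)
j=4 picked index 3: u0 ∈ [-1/9, 2/63)
j=5 picked index 4: u0 ∈ [-5/63, 17/126)
j=6 picked index 4: u0 ∈ [-4/21, 1/42)
j=7 picked index 6: u0 ∈ [-4/63, 19/126)
j=8 picked index 6: u0 ∈ [-11/63, 5/126)
intersection: [1/126, 1/42)

1/126 1/42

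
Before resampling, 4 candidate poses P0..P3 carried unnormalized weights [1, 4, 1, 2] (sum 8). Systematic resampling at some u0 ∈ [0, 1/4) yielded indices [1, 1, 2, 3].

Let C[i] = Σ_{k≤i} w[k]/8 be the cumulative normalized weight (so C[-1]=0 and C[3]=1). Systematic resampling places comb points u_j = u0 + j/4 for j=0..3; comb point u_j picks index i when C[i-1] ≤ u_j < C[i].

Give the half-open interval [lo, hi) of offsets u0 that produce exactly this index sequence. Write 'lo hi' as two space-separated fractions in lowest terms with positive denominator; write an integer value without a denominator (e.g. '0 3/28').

C = [1/8, 5/8, 3/4, 1]
j=0 picked index 1: u0 ∈ [1/8, 5/8)
j=1 picked index 1: u0 ∈ [-1/8, 3/8)
j=2 picked index 2: u0 ∈ [1/8, 1/4)
j=3 picked index 3: u0 ∈ [0, 1/4)
intersection: [1/8, 1/4)

1/8 1/4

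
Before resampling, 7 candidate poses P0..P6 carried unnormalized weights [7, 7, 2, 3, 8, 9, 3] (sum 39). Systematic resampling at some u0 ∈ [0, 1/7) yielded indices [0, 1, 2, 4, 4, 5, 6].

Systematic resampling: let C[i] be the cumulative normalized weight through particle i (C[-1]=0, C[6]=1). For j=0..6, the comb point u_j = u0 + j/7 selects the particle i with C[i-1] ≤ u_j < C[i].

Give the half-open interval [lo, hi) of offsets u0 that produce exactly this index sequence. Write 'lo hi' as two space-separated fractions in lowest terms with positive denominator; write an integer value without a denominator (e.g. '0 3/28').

C = [7/39, 14/39, 16/39, 19/39, 9/13, 12/13, 1]
j=0 picked index 0: u0 ∈ [0, 7/39)
j=1 picked index 1: u0 ∈ [10/273, 59/273)
j=2 picked index 2: u0 ∈ [20/273, 34/273)
j=3 picked index 4: u0 ∈ [16/273, 24/91)
j=4 picked index 4: u0 ∈ [-23/273, 11/91)
j=5 picked index 5: u0 ∈ [-2/91, 19/91)
j=6 picked index 6: u0 ∈ [6/91, 1/7)
intersection: [20/273, 11/91)

20/273 11/91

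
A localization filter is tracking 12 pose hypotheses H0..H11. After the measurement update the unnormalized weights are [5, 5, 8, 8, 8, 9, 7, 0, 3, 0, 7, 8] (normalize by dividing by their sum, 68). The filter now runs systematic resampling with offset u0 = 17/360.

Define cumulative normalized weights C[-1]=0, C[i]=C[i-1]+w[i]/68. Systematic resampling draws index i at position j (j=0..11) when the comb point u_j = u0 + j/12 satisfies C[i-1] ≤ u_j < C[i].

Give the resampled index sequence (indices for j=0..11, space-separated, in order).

0 1 2 3 3 4 5 5 6 10 10 11

C = [5/68, 5/34, 9/34, 13/34, 1/2, 43/68, 25/34, 25/34, 53/68, 53/68, 15/17, 1]
j=0: u_0=17/360 ∈ [0, 5/68) → index 0
j=1: u_1=47/360 ∈ [5/68, 5/34) → index 1
j=2: u_2=77/360 ∈ [5/34, 9/34) → index 2
j=3: u_3=107/360 ∈ [9/34, 13/34) → index 3
j=4: u_4=137/360 ∈ [9/34, 13/34) → index 3
j=5: u_5=167/360 ∈ [13/34, 1/2) → index 4
j=6: u_6=197/360 ∈ [1/2, 43/68) → index 5
j=7: u_7=227/360 ∈ [1/2, 43/68) → index 5
j=8: u_8=257/360 ∈ [43/68, 25/34) → index 6
j=9: u_9=287/360 ∈ [53/68, 15/17) → index 10
j=10: u_10=317/360 ∈ [53/68, 15/17) → index 10
j=11: u_11=347/360 ∈ [15/17, 1) → index 11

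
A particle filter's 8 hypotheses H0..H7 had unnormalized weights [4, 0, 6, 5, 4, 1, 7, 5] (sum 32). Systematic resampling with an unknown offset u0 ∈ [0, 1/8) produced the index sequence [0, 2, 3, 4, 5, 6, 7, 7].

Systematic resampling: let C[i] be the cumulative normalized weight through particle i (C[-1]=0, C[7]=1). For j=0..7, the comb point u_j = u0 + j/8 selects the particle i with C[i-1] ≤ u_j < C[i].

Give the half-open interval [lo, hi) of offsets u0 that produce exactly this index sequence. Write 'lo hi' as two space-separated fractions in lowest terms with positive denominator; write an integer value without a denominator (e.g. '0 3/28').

3/32 1/8

C = [1/8, 1/8, 5/16, 15/32, 19/32, 5/8, 27/32, 1]
j=0 picked index 0: u0 ∈ [0, 1/8)
j=1 picked index 2: u0 ∈ [0, 3/16)
j=2 picked index 3: u0 ∈ [1/16, 7/32)
j=3 picked index 4: u0 ∈ [3/32, 7/32)
j=4 picked index 5: u0 ∈ [3/32, 1/8)
j=5 picked index 6: u0 ∈ [0, 7/32)
j=6 picked index 7: u0 ∈ [3/32, 1/4)
j=7 picked index 7: u0 ∈ [-1/32, 1/8)
intersection: [3/32, 1/8)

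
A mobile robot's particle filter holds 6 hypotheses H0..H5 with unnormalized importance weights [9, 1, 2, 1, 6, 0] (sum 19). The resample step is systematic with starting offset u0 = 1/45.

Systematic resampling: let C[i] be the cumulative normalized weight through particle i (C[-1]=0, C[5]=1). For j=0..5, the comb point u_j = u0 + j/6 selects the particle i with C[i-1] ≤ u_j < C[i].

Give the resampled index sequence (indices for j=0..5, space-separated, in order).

C = [9/19, 10/19, 12/19, 13/19, 1, 1]
j=0: u_0=1/45 ∈ [0, 9/19) → index 0
j=1: u_1=17/90 ∈ [0, 9/19) → index 0
j=2: u_2=16/45 ∈ [0, 9/19) → index 0
j=3: u_3=47/90 ∈ [9/19, 10/19) → index 1
j=4: u_4=31/45 ∈ [13/19, 1) → index 4
j=5: u_5=77/90 ∈ [13/19, 1) → index 4

0 0 0 1 4 4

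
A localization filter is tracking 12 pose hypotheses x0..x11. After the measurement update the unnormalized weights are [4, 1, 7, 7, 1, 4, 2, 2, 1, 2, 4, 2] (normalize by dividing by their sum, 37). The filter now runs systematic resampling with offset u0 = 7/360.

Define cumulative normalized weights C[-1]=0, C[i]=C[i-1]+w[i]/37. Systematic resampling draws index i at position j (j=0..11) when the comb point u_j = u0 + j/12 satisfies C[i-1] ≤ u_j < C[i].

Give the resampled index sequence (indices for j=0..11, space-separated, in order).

C = [4/37, 5/37, 12/37, 19/37, 20/37, 24/37, 26/37, 28/37, 29/37, 31/37, 35/37, 1]
j=0: u_0=7/360 ∈ [0, 4/37) → index 0
j=1: u_1=37/360 ∈ [0, 4/37) → index 0
j=2: u_2=67/360 ∈ [5/37, 12/37) → index 2
j=3: u_3=97/360 ∈ [5/37, 12/37) → index 2
j=4: u_4=127/360 ∈ [12/37, 19/37) → index 3
j=5: u_5=157/360 ∈ [12/37, 19/37) → index 3
j=6: u_6=187/360 ∈ [19/37, 20/37) → index 4
j=7: u_7=217/360 ∈ [20/37, 24/37) → index 5
j=8: u_8=247/360 ∈ [24/37, 26/37) → index 6
j=9: u_9=277/360 ∈ [28/37, 29/37) → index 8
j=10: u_10=307/360 ∈ [31/37, 35/37) → index 10
j=11: u_11=337/360 ∈ [31/37, 35/37) → index 10

0 0 2 2 3 3 4 5 6 8 10 10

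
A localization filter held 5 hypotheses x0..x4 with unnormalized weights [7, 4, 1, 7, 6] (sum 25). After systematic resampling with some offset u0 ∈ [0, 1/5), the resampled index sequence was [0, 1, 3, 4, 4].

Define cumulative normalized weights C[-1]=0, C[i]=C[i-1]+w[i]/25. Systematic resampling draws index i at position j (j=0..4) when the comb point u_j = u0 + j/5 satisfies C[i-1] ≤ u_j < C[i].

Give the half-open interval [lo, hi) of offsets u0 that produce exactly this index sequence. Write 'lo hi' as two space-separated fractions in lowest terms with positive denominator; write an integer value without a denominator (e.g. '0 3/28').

C = [7/25, 11/25, 12/25, 19/25, 1]
j=0 picked index 0: u0 ∈ [0, 7/25)
j=1 picked index 1: u0 ∈ [2/25, 6/25)
j=2 picked index 3: u0 ∈ [2/25, 9/25)
j=3 picked index 4: u0 ∈ [4/25, 2/5)
j=4 picked index 4: u0 ∈ [-1/25, 1/5)
intersection: [4/25, 1/5)

4/25 1/5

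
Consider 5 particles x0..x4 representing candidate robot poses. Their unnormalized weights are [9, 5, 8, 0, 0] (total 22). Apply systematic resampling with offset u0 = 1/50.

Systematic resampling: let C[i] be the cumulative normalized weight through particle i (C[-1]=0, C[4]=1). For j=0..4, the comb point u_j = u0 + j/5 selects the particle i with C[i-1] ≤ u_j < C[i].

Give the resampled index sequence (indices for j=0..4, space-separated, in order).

0 0 1 1 2

C = [9/22, 7/11, 1, 1, 1]
j=0: u_0=1/50 ∈ [0, 9/22) → index 0
j=1: u_1=11/50 ∈ [0, 9/22) → index 0
j=2: u_2=21/50 ∈ [9/22, 7/11) → index 1
j=3: u_3=31/50 ∈ [9/22, 7/11) → index 1
j=4: u_4=41/50 ∈ [7/11, 1) → index 2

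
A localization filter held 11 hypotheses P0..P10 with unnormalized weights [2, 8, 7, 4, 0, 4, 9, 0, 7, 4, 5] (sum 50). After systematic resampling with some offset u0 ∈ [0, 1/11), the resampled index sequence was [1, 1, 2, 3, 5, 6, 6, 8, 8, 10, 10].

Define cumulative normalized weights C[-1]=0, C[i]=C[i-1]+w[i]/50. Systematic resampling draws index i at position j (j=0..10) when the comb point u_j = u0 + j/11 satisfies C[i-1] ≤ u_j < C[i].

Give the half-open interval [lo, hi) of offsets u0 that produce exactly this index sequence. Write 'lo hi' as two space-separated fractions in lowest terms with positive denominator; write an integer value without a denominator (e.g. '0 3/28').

C = [1/25, 1/5, 17/50, 21/50, 21/50, 1/2, 17/25, 17/25, 41/50, 9/10, 1]
j=0 picked index 1: u0 ∈ [1/25, 1/5)
j=1 picked index 1: u0 ∈ [-14/275, 6/55)
j=2 picked index 2: u0 ∈ [1/55, 87/550)
j=3 picked index 3: u0 ∈ [37/550, 81/550)
j=4 picked index 5: u0 ∈ [31/550, 3/22)
j=5 picked index 6: u0 ∈ [1/22, 62/275)
j=6 picked index 6: u0 ∈ [-1/22, 37/275)
j=7 picked index 8: u0 ∈ [12/275, 101/550)
j=8 picked index 8: u0 ∈ [-13/275, 51/550)
j=9 picked index 10: u0 ∈ [9/110, 2/11)
j=10 picked index 10: u0 ∈ [-1/110, 1/11)
intersection: [9/110, 1/11)

9/110 1/11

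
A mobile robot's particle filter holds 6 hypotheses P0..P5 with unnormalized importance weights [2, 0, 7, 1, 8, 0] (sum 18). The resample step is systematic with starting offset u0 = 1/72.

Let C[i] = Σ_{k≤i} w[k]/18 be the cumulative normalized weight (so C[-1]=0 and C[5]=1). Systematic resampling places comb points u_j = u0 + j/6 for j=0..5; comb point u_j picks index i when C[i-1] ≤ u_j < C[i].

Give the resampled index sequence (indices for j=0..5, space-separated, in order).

C = [1/9, 1/9, 1/2, 5/9, 1, 1]
j=0: u_0=1/72 ∈ [0, 1/9) → index 0
j=1: u_1=13/72 ∈ [1/9, 1/2) → index 2
j=2: u_2=25/72 ∈ [1/9, 1/2) → index 2
j=3: u_3=37/72 ∈ [1/2, 5/9) → index 3
j=4: u_4=49/72 ∈ [5/9, 1) → index 4
j=5: u_5=61/72 ∈ [5/9, 1) → index 4

0 2 2 3 4 4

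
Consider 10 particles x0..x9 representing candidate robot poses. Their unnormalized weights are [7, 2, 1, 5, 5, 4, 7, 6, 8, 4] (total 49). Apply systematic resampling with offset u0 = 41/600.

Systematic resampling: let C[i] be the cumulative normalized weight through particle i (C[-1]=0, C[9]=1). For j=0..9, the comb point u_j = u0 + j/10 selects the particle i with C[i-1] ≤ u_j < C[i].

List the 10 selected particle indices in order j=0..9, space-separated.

C = [1/7, 9/49, 10/49, 15/49, 20/49, 24/49, 31/49, 37/49, 45/49, 1]
j=0: u_0=41/600 ∈ [0, 1/7) → index 0
j=1: u_1=101/600 ∈ [1/7, 9/49) → index 1
j=2: u_2=161/600 ∈ [10/49, 15/49) → index 3
j=3: u_3=221/600 ∈ [15/49, 20/49) → index 4
j=4: u_4=281/600 ∈ [20/49, 24/49) → index 5
j=5: u_5=341/600 ∈ [24/49, 31/49) → index 6
j=6: u_6=401/600 ∈ [31/49, 37/49) → index 7
j=7: u_7=461/600 ∈ [37/49, 45/49) → index 8
j=8: u_8=521/600 ∈ [37/49, 45/49) → index 8
j=9: u_9=581/600 ∈ [45/49, 1) → index 9

0 1 3 4 5 6 7 8 8 9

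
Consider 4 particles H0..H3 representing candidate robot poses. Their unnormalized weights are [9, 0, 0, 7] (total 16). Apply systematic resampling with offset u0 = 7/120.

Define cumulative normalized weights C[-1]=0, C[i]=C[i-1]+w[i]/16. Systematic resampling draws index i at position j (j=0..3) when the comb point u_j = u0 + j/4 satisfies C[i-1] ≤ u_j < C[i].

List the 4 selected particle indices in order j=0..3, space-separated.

C = [9/16, 9/16, 9/16, 1]
j=0: u_0=7/120 ∈ [0, 9/16) → index 0
j=1: u_1=37/120 ∈ [0, 9/16) → index 0
j=2: u_2=67/120 ∈ [0, 9/16) → index 0
j=3: u_3=97/120 ∈ [9/16, 1) → index 3

0 0 0 3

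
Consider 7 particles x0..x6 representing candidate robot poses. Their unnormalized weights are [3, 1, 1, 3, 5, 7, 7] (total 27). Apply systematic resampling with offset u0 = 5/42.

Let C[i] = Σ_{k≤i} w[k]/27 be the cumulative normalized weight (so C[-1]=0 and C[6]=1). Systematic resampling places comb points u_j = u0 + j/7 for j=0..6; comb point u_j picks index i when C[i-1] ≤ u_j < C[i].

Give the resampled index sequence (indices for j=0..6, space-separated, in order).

C = [1/9, 4/27, 5/27, 8/27, 13/27, 20/27, 1]
j=0: u_0=5/42 ∈ [1/9, 4/27) → index 1
j=1: u_1=11/42 ∈ [5/27, 8/27) → index 3
j=2: u_2=17/42 ∈ [8/27, 13/27) → index 4
j=3: u_3=23/42 ∈ [13/27, 20/27) → index 5
j=4: u_4=29/42 ∈ [13/27, 20/27) → index 5
j=5: u_5=5/6 ∈ [20/27, 1) → index 6
j=6: u_6=41/42 ∈ [20/27, 1) → index 6

1 3 4 5 5 6 6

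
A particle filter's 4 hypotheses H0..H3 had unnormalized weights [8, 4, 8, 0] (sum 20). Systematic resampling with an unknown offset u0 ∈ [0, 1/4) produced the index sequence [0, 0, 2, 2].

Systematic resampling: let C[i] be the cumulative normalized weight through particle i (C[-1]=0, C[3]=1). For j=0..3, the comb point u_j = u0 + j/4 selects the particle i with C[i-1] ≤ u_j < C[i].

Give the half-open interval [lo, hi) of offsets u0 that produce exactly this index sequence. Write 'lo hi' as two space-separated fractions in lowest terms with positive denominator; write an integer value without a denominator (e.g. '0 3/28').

C = [2/5, 3/5, 1, 1]
j=0 picked index 0: u0 ∈ [0, 2/5)
j=1 picked index 0: u0 ∈ [-1/4, 3/20)
j=2 picked index 2: u0 ∈ [1/10, 1/2)
j=3 picked index 2: u0 ∈ [-3/20, 1/4)
intersection: [1/10, 3/20)

1/10 3/20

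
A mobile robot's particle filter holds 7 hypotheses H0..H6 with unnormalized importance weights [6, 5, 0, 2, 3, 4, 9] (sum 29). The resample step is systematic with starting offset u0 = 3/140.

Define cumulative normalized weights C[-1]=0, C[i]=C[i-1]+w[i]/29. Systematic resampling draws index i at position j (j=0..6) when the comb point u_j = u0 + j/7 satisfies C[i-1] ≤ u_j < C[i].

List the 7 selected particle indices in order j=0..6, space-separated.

C = [6/29, 11/29, 11/29, 13/29, 16/29, 20/29, 1]
j=0: u_0=3/140 ∈ [0, 6/29) → index 0
j=1: u_1=23/140 ∈ [0, 6/29) → index 0
j=2: u_2=43/140 ∈ [6/29, 11/29) → index 1
j=3: u_3=9/20 ∈ [13/29, 16/29) → index 4
j=4: u_4=83/140 ∈ [16/29, 20/29) → index 5
j=5: u_5=103/140 ∈ [20/29, 1) → index 6
j=6: u_6=123/140 ∈ [20/29, 1) → index 6

0 0 1 4 5 6 6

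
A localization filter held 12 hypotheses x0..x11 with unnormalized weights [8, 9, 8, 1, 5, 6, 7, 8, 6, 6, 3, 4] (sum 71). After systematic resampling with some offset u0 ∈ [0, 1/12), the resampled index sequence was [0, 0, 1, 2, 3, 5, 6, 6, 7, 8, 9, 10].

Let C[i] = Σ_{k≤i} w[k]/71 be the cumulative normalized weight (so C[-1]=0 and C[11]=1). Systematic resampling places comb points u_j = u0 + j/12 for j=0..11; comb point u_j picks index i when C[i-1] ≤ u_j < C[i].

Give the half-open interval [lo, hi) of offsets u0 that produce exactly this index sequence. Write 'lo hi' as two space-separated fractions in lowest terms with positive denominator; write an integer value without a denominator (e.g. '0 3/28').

3/142 23/852

C = [8/71, 17/71, 25/71, 26/71, 31/71, 37/71, 44/71, 52/71, 58/71, 64/71, 67/71, 1]
j=0 picked index 0: u0 ∈ [0, 8/71)
j=1 picked index 0: u0 ∈ [-1/12, 25/852)
j=2 picked index 1: u0 ∈ [-23/426, 31/426)
j=3 picked index 2: u0 ∈ [-3/284, 29/284)
j=4 picked index 3: u0 ∈ [4/213, 7/213)
j=5 picked index 5: u0 ∈ [17/852, 89/852)
j=6 picked index 6: u0 ∈ [3/142, 17/142)
j=7 picked index 6: u0 ∈ [-53/852, 31/852)
j=8 picked index 7: u0 ∈ [-10/213, 14/213)
j=9 picked index 8: u0 ∈ [-5/284, 19/284)
j=10 picked index 9: u0 ∈ [-7/426, 29/426)
j=11 picked index 10: u0 ∈ [-13/852, 23/852)
intersection: [3/142, 23/852)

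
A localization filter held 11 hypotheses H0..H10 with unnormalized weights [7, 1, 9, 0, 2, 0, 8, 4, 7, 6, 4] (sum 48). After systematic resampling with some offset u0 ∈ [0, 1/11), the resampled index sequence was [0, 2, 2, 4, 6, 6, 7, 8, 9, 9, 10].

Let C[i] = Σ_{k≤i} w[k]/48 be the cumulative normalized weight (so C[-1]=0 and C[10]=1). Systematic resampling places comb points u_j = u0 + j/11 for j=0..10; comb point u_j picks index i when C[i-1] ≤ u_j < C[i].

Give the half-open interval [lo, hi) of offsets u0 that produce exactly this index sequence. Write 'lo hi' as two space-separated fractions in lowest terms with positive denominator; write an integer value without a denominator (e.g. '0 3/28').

C = [7/48, 1/6, 17/48, 17/48, 19/48, 19/48, 9/16, 31/48, 19/24, 11/12, 1]
j=0 picked index 0: u0 ∈ [0, 7/48)
j=1 picked index 2: u0 ∈ [5/66, 139/528)
j=2 picked index 2: u0 ∈ [-1/66, 91/528)
j=3 picked index 4: u0 ∈ [43/528, 65/528)
j=4 picked index 6: u0 ∈ [17/528, 35/176)
j=5 picked index 6: u0 ∈ [-31/528, 19/176)
j=6 picked index 7: u0 ∈ [3/176, 53/528)
j=7 picked index 8: u0 ∈ [5/528, 41/264)
j=8 picked index 9: u0 ∈ [17/264, 25/132)
j=9 picked index 9: u0 ∈ [-7/264, 13/132)
j=10 picked index 10: u0 ∈ [1/132, 1/11)
intersection: [43/528, 1/11)

43/528 1/11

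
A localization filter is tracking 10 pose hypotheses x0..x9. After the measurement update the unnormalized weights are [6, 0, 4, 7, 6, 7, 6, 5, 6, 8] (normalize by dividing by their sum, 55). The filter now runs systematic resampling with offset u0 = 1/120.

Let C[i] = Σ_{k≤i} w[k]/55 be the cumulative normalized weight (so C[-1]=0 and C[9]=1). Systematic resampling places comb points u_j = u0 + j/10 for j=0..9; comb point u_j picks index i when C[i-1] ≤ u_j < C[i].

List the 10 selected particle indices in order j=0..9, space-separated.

0 0 3 3 4 5 6 7 8 9

C = [6/55, 6/55, 2/11, 17/55, 23/55, 6/11, 36/55, 41/55, 47/55, 1]
j=0: u_0=1/120 ∈ [0, 6/55) → index 0
j=1: u_1=13/120 ∈ [0, 6/55) → index 0
j=2: u_2=5/24 ∈ [2/11, 17/55) → index 3
j=3: u_3=37/120 ∈ [2/11, 17/55) → index 3
j=4: u_4=49/120 ∈ [17/55, 23/55) → index 4
j=5: u_5=61/120 ∈ [23/55, 6/11) → index 5
j=6: u_6=73/120 ∈ [6/11, 36/55) → index 6
j=7: u_7=17/24 ∈ [36/55, 41/55) → index 7
j=8: u_8=97/120 ∈ [41/55, 47/55) → index 8
j=9: u_9=109/120 ∈ [47/55, 1) → index 9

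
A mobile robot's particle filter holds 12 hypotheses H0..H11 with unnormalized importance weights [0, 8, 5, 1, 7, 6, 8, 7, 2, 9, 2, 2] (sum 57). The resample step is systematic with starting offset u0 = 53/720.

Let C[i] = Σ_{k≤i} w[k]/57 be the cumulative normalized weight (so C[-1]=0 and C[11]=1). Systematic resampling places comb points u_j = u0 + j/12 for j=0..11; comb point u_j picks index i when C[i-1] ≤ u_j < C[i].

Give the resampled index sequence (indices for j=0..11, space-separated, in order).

1 2 3 4 5 6 6 7 8 9 9 11

C = [0, 8/57, 13/57, 14/57, 7/19, 9/19, 35/57, 14/19, 44/57, 53/57, 55/57, 1]
j=0: u_0=53/720 ∈ [0, 8/57) → index 1
j=1: u_1=113/720 ∈ [8/57, 13/57) → index 2
j=2: u_2=173/720 ∈ [13/57, 14/57) → index 3
j=3: u_3=233/720 ∈ [14/57, 7/19) → index 4
j=4: u_4=293/720 ∈ [7/19, 9/19) → index 5
j=5: u_5=353/720 ∈ [9/19, 35/57) → index 6
j=6: u_6=413/720 ∈ [9/19, 35/57) → index 6
j=7: u_7=473/720 ∈ [35/57, 14/19) → index 7
j=8: u_8=533/720 ∈ [14/19, 44/57) → index 8
j=9: u_9=593/720 ∈ [44/57, 53/57) → index 9
j=10: u_10=653/720 ∈ [44/57, 53/57) → index 9
j=11: u_11=713/720 ∈ [55/57, 1) → index 11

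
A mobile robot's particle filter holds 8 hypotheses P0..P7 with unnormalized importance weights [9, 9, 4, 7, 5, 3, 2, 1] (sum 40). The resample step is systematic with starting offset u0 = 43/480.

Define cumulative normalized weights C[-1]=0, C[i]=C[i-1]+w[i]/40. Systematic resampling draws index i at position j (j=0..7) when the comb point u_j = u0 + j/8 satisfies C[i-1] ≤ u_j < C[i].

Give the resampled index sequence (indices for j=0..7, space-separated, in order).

C = [9/40, 9/20, 11/20, 29/40, 17/20, 37/40, 39/40, 1]
j=0: u_0=43/480 ∈ [0, 9/40) → index 0
j=1: u_1=103/480 ∈ [0, 9/40) → index 0
j=2: u_2=163/480 ∈ [9/40, 9/20) → index 1
j=3: u_3=223/480 ∈ [9/20, 11/20) → index 2
j=4: u_4=283/480 ∈ [11/20, 29/40) → index 3
j=5: u_5=343/480 ∈ [11/20, 29/40) → index 3
j=6: u_6=403/480 ∈ [29/40, 17/20) → index 4
j=7: u_7=463/480 ∈ [37/40, 39/40) → index 6

0 0 1 2 3 3 4 6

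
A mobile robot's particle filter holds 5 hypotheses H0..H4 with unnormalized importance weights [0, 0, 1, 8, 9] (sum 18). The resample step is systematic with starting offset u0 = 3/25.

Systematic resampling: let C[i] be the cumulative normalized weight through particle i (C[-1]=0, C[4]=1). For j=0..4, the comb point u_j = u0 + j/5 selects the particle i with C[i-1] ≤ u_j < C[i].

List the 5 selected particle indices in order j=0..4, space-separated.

C = [0, 0, 1/18, 1/2, 1]
j=0: u_0=3/25 ∈ [1/18, 1/2) → index 3
j=1: u_1=8/25 ∈ [1/18, 1/2) → index 3
j=2: u_2=13/25 ∈ [1/2, 1) → index 4
j=3: u_3=18/25 ∈ [1/2, 1) → index 4
j=4: u_4=23/25 ∈ [1/2, 1) → index 4

3 3 4 4 4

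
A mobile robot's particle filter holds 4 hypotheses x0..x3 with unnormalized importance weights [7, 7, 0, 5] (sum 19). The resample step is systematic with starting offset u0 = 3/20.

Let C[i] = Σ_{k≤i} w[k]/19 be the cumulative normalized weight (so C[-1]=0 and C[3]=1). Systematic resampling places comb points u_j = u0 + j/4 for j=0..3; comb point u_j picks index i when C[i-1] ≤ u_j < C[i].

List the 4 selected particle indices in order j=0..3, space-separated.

C = [7/19, 14/19, 14/19, 1]
j=0: u_0=3/20 ∈ [0, 7/19) → index 0
j=1: u_1=2/5 ∈ [7/19, 14/19) → index 1
j=2: u_2=13/20 ∈ [7/19, 14/19) → index 1
j=3: u_3=9/10 ∈ [14/19, 1) → index 3

0 1 1 3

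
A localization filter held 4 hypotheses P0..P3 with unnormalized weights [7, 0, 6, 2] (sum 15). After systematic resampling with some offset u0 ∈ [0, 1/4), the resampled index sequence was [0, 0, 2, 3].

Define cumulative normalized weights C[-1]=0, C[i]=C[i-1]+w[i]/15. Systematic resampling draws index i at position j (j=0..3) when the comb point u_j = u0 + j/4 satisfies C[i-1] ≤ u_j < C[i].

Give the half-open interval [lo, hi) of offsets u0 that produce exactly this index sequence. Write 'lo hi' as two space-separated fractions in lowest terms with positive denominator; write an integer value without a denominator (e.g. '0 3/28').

C = [7/15, 7/15, 13/15, 1]
j=0 picked index 0: u0 ∈ [0, 7/15)
j=1 picked index 0: u0 ∈ [-1/4, 13/60)
j=2 picked index 2: u0 ∈ [-1/30, 11/30)
j=3 picked index 3: u0 ∈ [7/60, 1/4)
intersection: [7/60, 13/60)

7/60 13/60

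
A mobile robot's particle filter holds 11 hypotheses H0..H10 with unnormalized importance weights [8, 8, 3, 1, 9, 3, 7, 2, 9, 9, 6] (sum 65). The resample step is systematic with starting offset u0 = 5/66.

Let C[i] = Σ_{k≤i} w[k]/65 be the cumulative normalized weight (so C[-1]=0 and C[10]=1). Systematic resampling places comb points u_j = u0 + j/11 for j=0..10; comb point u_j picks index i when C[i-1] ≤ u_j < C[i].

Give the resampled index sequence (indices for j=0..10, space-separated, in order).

0 1 2 4 4 6 7 8 9 9 10

C = [8/65, 16/65, 19/65, 4/13, 29/65, 32/65, 3/5, 41/65, 10/13, 59/65, 1]
j=0: u_0=5/66 ∈ [0, 8/65) → index 0
j=1: u_1=1/6 ∈ [8/65, 16/65) → index 1
j=2: u_2=17/66 ∈ [16/65, 19/65) → index 2
j=3: u_3=23/66 ∈ [4/13, 29/65) → index 4
j=4: u_4=29/66 ∈ [4/13, 29/65) → index 4
j=5: u_5=35/66 ∈ [32/65, 3/5) → index 6
j=6: u_6=41/66 ∈ [3/5, 41/65) → index 7
j=7: u_7=47/66 ∈ [41/65, 10/13) → index 8
j=8: u_8=53/66 ∈ [10/13, 59/65) → index 9
j=9: u_9=59/66 ∈ [10/13, 59/65) → index 9
j=10: u_10=65/66 ∈ [59/65, 1) → index 10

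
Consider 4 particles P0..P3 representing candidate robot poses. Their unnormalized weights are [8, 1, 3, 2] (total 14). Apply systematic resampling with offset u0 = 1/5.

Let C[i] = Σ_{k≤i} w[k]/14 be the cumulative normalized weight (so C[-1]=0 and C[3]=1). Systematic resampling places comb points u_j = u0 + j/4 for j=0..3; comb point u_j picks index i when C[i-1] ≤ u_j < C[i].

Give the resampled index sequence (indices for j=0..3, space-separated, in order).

0 0 2 3

C = [4/7, 9/14, 6/7, 1]
j=0: u_0=1/5 ∈ [0, 4/7) → index 0
j=1: u_1=9/20 ∈ [0, 4/7) → index 0
j=2: u_2=7/10 ∈ [9/14, 6/7) → index 2
j=3: u_3=19/20 ∈ [6/7, 1) → index 3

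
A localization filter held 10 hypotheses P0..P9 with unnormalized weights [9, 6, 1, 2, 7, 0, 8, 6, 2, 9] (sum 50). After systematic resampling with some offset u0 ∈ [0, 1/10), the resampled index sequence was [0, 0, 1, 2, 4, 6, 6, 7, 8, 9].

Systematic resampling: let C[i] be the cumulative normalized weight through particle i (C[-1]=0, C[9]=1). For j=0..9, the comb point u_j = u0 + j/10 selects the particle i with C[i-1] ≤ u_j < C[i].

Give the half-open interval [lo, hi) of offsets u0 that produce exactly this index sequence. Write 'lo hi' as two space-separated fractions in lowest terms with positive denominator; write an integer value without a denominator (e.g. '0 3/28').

C = [9/50, 3/10, 8/25, 9/25, 1/2, 1/2, 33/50, 39/50, 41/50, 1]
j=0 picked index 0: u0 ∈ [0, 9/50)
j=1 picked index 0: u0 ∈ [-1/10, 2/25)
j=2 picked index 1: u0 ∈ [-1/50, 1/10)
j=3 picked index 2: u0 ∈ [0, 1/50)
j=4 picked index 4: u0 ∈ [-1/25, 1/10)
j=5 picked index 6: u0 ∈ [0, 4/25)
j=6 picked index 6: u0 ∈ [-1/10, 3/50)
j=7 picked index 7: u0 ∈ [-1/25, 2/25)
j=8 picked index 8: u0 ∈ [-1/50, 1/50)
j=9 picked index 9: u0 ∈ [-2/25, 1/10)
intersection: [0, 1/50)

0 1/50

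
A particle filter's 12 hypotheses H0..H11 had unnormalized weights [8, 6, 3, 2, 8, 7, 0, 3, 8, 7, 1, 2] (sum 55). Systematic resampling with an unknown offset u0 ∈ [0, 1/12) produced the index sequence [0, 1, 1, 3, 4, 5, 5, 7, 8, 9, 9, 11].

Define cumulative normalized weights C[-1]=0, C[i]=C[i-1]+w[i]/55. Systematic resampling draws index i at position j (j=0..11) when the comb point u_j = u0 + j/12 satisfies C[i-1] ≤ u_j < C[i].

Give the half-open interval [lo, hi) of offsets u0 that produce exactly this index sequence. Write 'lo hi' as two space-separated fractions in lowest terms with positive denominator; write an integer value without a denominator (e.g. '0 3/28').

C = [8/55, 14/55, 17/55, 19/55, 27/55, 34/55, 34/55, 37/55, 9/11, 52/55, 53/55, 1]
j=0 picked index 0: u0 ∈ [0, 8/55)
j=1 picked index 1: u0 ∈ [41/660, 113/660)
j=2 picked index 1: u0 ∈ [-7/330, 29/330)
j=3 picked index 3: u0 ∈ [13/220, 21/220)
j=4 picked index 4: u0 ∈ [2/165, 26/165)
j=5 picked index 5: u0 ∈ [49/660, 133/660)
j=6 picked index 5: u0 ∈ [-1/110, 13/110)
j=7 picked index 7: u0 ∈ [23/660, 59/660)
j=8 picked index 8: u0 ∈ [1/165, 5/33)
j=9 picked index 9: u0 ∈ [3/44, 43/220)
j=10 picked index 9: u0 ∈ [-1/66, 37/330)
j=11 picked index 11: u0 ∈ [31/660, 1/12)
intersection: [49/660, 1/12)

49/660 1/12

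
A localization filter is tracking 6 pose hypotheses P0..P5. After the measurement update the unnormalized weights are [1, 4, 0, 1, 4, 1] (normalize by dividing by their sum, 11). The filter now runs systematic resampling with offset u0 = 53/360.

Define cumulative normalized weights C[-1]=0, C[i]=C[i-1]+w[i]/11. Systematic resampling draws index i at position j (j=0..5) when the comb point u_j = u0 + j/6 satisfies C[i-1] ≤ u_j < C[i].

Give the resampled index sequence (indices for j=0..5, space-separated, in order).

1 1 3 4 4 5

C = [1/11, 5/11, 5/11, 6/11, 10/11, 1]
j=0: u_0=53/360 ∈ [1/11, 5/11) → index 1
j=1: u_1=113/360 ∈ [1/11, 5/11) → index 1
j=2: u_2=173/360 ∈ [5/11, 6/11) → index 3
j=3: u_3=233/360 ∈ [6/11, 10/11) → index 4
j=4: u_4=293/360 ∈ [6/11, 10/11) → index 4
j=5: u_5=353/360 ∈ [10/11, 1) → index 5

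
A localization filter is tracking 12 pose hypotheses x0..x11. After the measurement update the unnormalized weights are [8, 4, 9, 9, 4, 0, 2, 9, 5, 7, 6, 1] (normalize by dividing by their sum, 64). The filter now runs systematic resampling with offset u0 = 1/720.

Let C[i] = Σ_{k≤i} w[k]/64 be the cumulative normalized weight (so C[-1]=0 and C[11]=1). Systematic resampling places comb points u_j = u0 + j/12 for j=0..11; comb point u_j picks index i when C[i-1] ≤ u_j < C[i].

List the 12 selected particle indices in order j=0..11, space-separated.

C = [1/8, 3/16, 21/64, 15/32, 17/32, 17/32, 9/16, 45/64, 25/32, 57/64, 63/64, 1]
j=0: u_0=1/720 ∈ [0, 1/8) → index 0
j=1: u_1=61/720 ∈ [0, 1/8) → index 0
j=2: u_2=121/720 ∈ [1/8, 3/16) → index 1
j=3: u_3=181/720 ∈ [3/16, 21/64) → index 2
j=4: u_4=241/720 ∈ [21/64, 15/32) → index 3
j=5: u_5=301/720 ∈ [21/64, 15/32) → index 3
j=6: u_6=361/720 ∈ [15/32, 17/32) → index 4
j=7: u_7=421/720 ∈ [9/16, 45/64) → index 7
j=8: u_8=481/720 ∈ [9/16, 45/64) → index 7
j=9: u_9=541/720 ∈ [45/64, 25/32) → index 8
j=10: u_10=601/720 ∈ [25/32, 57/64) → index 9
j=11: u_11=661/720 ∈ [57/64, 63/64) → index 10

0 0 1 2 3 3 4 7 7 8 9 10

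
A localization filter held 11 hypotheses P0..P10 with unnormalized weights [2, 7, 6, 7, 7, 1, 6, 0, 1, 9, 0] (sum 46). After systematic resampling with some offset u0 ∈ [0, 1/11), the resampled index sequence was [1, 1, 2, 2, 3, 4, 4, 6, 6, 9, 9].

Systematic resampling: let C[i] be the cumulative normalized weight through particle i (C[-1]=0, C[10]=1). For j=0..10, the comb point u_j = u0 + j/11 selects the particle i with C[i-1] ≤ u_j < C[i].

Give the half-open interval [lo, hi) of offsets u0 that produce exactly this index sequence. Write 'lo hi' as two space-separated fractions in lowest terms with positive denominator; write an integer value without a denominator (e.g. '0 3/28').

1/23 27/506

C = [1/23, 9/46, 15/46, 11/23, 29/46, 15/23, 18/23, 18/23, 37/46, 1, 1]
j=0 picked index 1: u0 ∈ [1/23, 9/46)
j=1 picked index 1: u0 ∈ [-12/253, 53/506)
j=2 picked index 2: u0 ∈ [7/506, 73/506)
j=3 picked index 2: u0 ∈ [-39/506, 27/506)
j=4 picked index 3: u0 ∈ [-19/506, 29/253)
j=5 picked index 4: u0 ∈ [6/253, 89/506)
j=6 picked index 4: u0 ∈ [-17/253, 43/506)
j=7 picked index 6: u0 ∈ [4/253, 37/253)
j=8 picked index 6: u0 ∈ [-19/253, 14/253)
j=9 picked index 9: u0 ∈ [-7/506, 2/11)
j=10 picked index 9: u0 ∈ [-53/506, 1/11)
intersection: [1/23, 27/506)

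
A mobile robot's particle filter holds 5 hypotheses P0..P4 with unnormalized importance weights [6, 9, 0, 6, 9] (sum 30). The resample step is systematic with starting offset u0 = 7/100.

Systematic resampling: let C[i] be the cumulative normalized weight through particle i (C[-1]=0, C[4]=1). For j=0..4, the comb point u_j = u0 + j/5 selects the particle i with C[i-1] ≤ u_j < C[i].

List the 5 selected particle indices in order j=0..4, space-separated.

0 1 1 3 4

C = [1/5, 1/2, 1/2, 7/10, 1]
j=0: u_0=7/100 ∈ [0, 1/5) → index 0
j=1: u_1=27/100 ∈ [1/5, 1/2) → index 1
j=2: u_2=47/100 ∈ [1/5, 1/2) → index 1
j=3: u_3=67/100 ∈ [1/2, 7/10) → index 3
j=4: u_4=87/100 ∈ [7/10, 1) → index 4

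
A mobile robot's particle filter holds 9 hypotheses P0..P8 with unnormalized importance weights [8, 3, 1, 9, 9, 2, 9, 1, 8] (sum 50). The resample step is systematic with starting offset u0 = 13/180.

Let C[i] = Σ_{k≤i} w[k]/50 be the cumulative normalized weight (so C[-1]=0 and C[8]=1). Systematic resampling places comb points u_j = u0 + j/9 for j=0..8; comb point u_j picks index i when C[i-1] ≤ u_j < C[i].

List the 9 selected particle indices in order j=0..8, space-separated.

0 1 3 3 4 5 6 8 8

C = [4/25, 11/50, 6/25, 21/50, 3/5, 16/25, 41/50, 21/25, 1]
j=0: u_0=13/180 ∈ [0, 4/25) → index 0
j=1: u_1=11/60 ∈ [4/25, 11/50) → index 1
j=2: u_2=53/180 ∈ [6/25, 21/50) → index 3
j=3: u_3=73/180 ∈ [6/25, 21/50) → index 3
j=4: u_4=31/60 ∈ [21/50, 3/5) → index 4
j=5: u_5=113/180 ∈ [3/5, 16/25) → index 5
j=6: u_6=133/180 ∈ [16/25, 41/50) → index 6
j=7: u_7=17/20 ∈ [21/25, 1) → index 8
j=8: u_8=173/180 ∈ [21/25, 1) → index 8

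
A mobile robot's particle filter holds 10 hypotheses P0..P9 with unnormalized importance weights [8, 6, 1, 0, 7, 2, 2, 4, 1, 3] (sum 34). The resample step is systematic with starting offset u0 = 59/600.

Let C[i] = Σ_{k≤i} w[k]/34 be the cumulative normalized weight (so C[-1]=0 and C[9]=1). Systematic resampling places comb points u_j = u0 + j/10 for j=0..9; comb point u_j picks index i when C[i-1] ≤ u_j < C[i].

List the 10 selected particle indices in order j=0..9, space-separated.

C = [4/17, 7/17, 15/34, 15/34, 11/17, 12/17, 13/17, 15/17, 31/34, 1]
j=0: u_0=59/600 ∈ [0, 4/17) → index 0
j=1: u_1=119/600 ∈ [0, 4/17) → index 0
j=2: u_2=179/600 ∈ [4/17, 7/17) → index 1
j=3: u_3=239/600 ∈ [4/17, 7/17) → index 1
j=4: u_4=299/600 ∈ [15/34, 11/17) → index 4
j=5: u_5=359/600 ∈ [15/34, 11/17) → index 4
j=6: u_6=419/600 ∈ [11/17, 12/17) → index 5
j=7: u_7=479/600 ∈ [13/17, 15/17) → index 7
j=8: u_8=539/600 ∈ [15/17, 31/34) → index 8
j=9: u_9=599/600 ∈ [31/34, 1) → index 9

0 0 1 1 4 4 5 7 8 9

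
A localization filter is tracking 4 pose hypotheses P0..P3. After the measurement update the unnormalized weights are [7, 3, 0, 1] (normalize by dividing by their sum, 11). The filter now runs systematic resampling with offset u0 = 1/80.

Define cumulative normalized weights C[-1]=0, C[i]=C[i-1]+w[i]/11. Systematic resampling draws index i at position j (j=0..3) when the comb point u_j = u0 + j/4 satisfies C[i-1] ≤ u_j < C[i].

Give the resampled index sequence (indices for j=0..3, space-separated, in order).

0 0 0 1

C = [7/11, 10/11, 10/11, 1]
j=0: u_0=1/80 ∈ [0, 7/11) → index 0
j=1: u_1=21/80 ∈ [0, 7/11) → index 0
j=2: u_2=41/80 ∈ [0, 7/11) → index 0
j=3: u_3=61/80 ∈ [7/11, 10/11) → index 1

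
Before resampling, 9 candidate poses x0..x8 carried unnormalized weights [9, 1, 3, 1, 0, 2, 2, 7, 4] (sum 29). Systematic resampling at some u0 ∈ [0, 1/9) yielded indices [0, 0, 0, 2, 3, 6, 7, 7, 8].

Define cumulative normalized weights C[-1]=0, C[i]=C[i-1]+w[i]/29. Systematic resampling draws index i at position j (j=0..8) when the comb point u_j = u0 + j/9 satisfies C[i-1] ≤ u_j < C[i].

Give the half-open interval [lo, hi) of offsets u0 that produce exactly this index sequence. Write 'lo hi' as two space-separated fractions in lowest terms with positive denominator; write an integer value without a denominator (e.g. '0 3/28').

1/87 10/261

C = [9/29, 10/29, 13/29, 14/29, 14/29, 16/29, 18/29, 25/29, 1]
j=0 picked index 0: u0 ∈ [0, 9/29)
j=1 picked index 0: u0 ∈ [-1/9, 52/261)
j=2 picked index 0: u0 ∈ [-2/9, 23/261)
j=3 picked index 2: u0 ∈ [1/87, 10/87)
j=4 picked index 3: u0 ∈ [1/261, 10/261)
j=5 picked index 6: u0 ∈ [-1/261, 17/261)
j=6 picked index 7: u0 ∈ [-4/87, 17/87)
j=7 picked index 7: u0 ∈ [-41/261, 22/261)
j=8 picked index 8: u0 ∈ [-7/261, 1/9)
intersection: [1/87, 10/261)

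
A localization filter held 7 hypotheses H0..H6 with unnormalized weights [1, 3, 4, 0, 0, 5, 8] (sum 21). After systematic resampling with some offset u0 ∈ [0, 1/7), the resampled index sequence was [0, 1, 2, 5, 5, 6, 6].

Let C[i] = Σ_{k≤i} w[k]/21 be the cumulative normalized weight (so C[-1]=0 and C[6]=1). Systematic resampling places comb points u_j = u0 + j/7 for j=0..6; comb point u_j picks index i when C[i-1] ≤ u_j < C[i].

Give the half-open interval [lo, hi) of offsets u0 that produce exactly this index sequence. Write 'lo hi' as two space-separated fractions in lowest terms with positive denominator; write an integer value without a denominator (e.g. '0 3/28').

0 1/21

C = [1/21, 4/21, 8/21, 8/21, 8/21, 13/21, 1]
j=0 picked index 0: u0 ∈ [0, 1/21)
j=1 picked index 1: u0 ∈ [-2/21, 1/21)
j=2 picked index 2: u0 ∈ [-2/21, 2/21)
j=3 picked index 5: u0 ∈ [-1/21, 4/21)
j=4 picked index 5: u0 ∈ [-4/21, 1/21)
j=5 picked index 6: u0 ∈ [-2/21, 2/7)
j=6 picked index 6: u0 ∈ [-5/21, 1/7)
intersection: [0, 1/21)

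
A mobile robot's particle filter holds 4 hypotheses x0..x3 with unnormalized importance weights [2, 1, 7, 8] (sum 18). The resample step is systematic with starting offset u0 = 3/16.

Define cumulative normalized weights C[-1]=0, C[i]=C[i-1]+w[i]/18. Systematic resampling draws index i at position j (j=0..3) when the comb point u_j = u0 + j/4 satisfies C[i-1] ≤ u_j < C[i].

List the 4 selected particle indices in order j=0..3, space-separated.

C = [1/9, 1/6, 5/9, 1]
j=0: u_0=3/16 ∈ [1/6, 5/9) → index 2
j=1: u_1=7/16 ∈ [1/6, 5/9) → index 2
j=2: u_2=11/16 ∈ [5/9, 1) → index 3
j=3: u_3=15/16 ∈ [5/9, 1) → index 3

2 2 3 3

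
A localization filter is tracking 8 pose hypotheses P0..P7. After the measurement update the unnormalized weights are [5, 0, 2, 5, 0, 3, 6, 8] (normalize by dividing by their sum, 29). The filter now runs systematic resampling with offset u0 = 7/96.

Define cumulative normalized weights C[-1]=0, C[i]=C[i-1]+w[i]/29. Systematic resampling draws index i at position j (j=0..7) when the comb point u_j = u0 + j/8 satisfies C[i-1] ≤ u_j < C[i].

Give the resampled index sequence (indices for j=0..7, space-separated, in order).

C = [5/29, 5/29, 7/29, 12/29, 12/29, 15/29, 21/29, 1]
j=0: u_0=7/96 ∈ [0, 5/29) → index 0
j=1: u_1=19/96 ∈ [5/29, 7/29) → index 2
j=2: u_2=31/96 ∈ [7/29, 12/29) → index 3
j=3: u_3=43/96 ∈ [12/29, 15/29) → index 5
j=4: u_4=55/96 ∈ [15/29, 21/29) → index 6
j=5: u_5=67/96 ∈ [15/29, 21/29) → index 6
j=6: u_6=79/96 ∈ [21/29, 1) → index 7
j=7: u_7=91/96 ∈ [21/29, 1) → index 7

0 2 3 5 6 6 7 7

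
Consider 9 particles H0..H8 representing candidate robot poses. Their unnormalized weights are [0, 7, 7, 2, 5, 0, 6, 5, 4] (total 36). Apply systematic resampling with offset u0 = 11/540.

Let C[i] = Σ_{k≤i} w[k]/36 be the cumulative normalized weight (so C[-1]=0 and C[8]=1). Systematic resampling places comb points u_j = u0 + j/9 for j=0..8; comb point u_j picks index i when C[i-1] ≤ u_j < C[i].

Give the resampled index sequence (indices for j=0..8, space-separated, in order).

1 1 2 2 4 4 6 7 8

C = [0, 7/36, 7/18, 4/9, 7/12, 7/12, 3/4, 8/9, 1]
j=0: u_0=11/540 ∈ [0, 7/36) → index 1
j=1: u_1=71/540 ∈ [0, 7/36) → index 1
j=2: u_2=131/540 ∈ [7/36, 7/18) → index 2
j=3: u_3=191/540 ∈ [7/36, 7/18) → index 2
j=4: u_4=251/540 ∈ [4/9, 7/12) → index 4
j=5: u_5=311/540 ∈ [4/9, 7/12) → index 4
j=6: u_6=371/540 ∈ [7/12, 3/4) → index 6
j=7: u_7=431/540 ∈ [3/4, 8/9) → index 7
j=8: u_8=491/540 ∈ [8/9, 1) → index 8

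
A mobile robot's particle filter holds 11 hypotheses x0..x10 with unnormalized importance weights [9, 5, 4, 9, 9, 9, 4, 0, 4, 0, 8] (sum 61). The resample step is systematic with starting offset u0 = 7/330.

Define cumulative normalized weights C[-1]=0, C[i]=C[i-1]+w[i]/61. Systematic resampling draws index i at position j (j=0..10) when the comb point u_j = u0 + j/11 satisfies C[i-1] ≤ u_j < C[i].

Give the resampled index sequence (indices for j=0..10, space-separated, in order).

C = [9/61, 14/61, 18/61, 27/61, 36/61, 45/61, 49/61, 49/61, 53/61, 53/61, 1]
j=0: u_0=7/330 ∈ [0, 9/61) → index 0
j=1: u_1=37/330 ∈ [0, 9/61) → index 0
j=2: u_2=67/330 ∈ [9/61, 14/61) → index 1
j=3: u_3=97/330 ∈ [14/61, 18/61) → index 2
j=4: u_4=127/330 ∈ [18/61, 27/61) → index 3
j=5: u_5=157/330 ∈ [27/61, 36/61) → index 4
j=6: u_6=17/30 ∈ [27/61, 36/61) → index 4
j=7: u_7=217/330 ∈ [36/61, 45/61) → index 5
j=8: u_8=247/330 ∈ [45/61, 49/61) → index 6
j=9: u_9=277/330 ∈ [49/61, 53/61) → index 8
j=10: u_10=307/330 ∈ [53/61, 1) → index 10

0 0 1 2 3 4 4 5 6 8 10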